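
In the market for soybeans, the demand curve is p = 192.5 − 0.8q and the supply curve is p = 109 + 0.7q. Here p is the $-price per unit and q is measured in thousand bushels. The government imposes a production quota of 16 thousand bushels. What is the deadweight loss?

Competitive equilibrium: 192.5 − 0.8q = 109 + 0.7q → q* = 55.6667, p* = 147.9667.
At q = 16: demand price = 192.5 − 0.8·16 = 179.7; supply price = 109 + 0.7·16 = 120.2.
Δq = 55.6667 − 16 = 39.6667; wedge = 179.7 − 120.2 = 59.5.
Deadweight loss = ½ × 39.6667 × 59.5 = $1180.08 thousand.

$1180.08 thousand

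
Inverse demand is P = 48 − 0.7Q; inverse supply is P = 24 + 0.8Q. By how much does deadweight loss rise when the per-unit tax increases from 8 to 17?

75

Competitive equilibrium: 48 − 0.7Q = 24 + 0.8Q → Q* = 16, P* = 36.8.
For a per-unit tax t: ΔQ = t/1.5, so DWL = ½·t·(t/1.5) = t²/3.
At t = 8: DWL = 21.333. At t = 17: DWL = 96.333.
Increase = 96.333 − 21.333 = 75.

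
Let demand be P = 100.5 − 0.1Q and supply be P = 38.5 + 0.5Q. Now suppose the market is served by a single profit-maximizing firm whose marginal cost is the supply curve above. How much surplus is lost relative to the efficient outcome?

Competitive equilibrium: 100.5 − 0.1Q = 38.5 + 0.5Q → Q* = 103.3333, P* = 90.1667.
Marginal revenue: MR = 100.5 − 0.2Q. Set MR = MC: 100.5 − 0.2Q = 38.5 + 0.5Q → Q_m = 88.5714.
Price P_m = 100.5 − 0.1·88.5714 = 91.6429; MC(Q_m) = 38.5 + 0.5·88.5714 = 82.7857.
Competitive Q* = 103.3333, so ΔQ = 14.7619; wedge = 91.6429 − 82.7857 = 8.8572.
Welfare loss = ½ × 14.7619 × 8.8572 = 65.37.

65.37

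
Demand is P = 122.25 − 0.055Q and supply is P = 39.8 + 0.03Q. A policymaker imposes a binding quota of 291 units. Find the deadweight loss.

Competitive equilibrium: 122.25 − 0.055Q = 39.8 + 0.03Q → Q* = 970, P* = 68.9.
At Q = 291: demand price = 122.25 − 0.055·291 = 106.245; supply price = 39.8 + 0.03·291 = 48.53.
ΔQ = 970 − 291 = 679; wedge = 106.245 − 48.53 = 57.715.
DWL = ½ × 679 × 57.715 = 19594.24.

19594.24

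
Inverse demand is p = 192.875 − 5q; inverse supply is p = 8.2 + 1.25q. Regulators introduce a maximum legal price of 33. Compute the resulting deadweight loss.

Competitive equilibrium: 192.875 − 5q = 8.2 + 1.25q → q* = 29.548, p* = 45.135.
At the ceiling p = 33, quantity supplied = (33 − 8.2)/1.25 = 19.84.
Willingness to pay at q' = 19.84: 192.875 − 5·19.84 = 93.675.
Δq = 29.548 − 19.84 = 9.708; wedge = 93.675 − 33 = 60.675.
DWL = ½ × 9.708 × 60.675 = 294.52.

294.52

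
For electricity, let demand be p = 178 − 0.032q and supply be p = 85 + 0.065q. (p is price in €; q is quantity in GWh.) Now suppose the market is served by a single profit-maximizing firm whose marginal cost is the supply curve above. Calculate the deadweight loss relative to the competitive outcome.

Competitive equilibrium: 178 − 0.032q = 85 + 0.065q → q* = 958.76289, p* = 147.31959.
Marginal revenue: MR = 178 − 0.064q. Set MR = MC: 178 − 0.064q = 85 + 0.065q → q_m = 720.93023.
Price p_m = 178 − 0.032·720.93023 = 154.93023; MC(q_m) = 85 + 0.065·720.93023 = 131.86046.
Competitive q* = 958.76289, so Δq = 237.83266; wedge = 154.93023 − 131.86046 = 23.06977.
Welfare loss = ½ × 237.83266 × 23.06977 = €2743.37.

€2743.37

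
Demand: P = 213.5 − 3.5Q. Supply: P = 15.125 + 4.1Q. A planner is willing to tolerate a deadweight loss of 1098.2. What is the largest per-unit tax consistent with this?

129.2

Competitive equilibrium: 213.5 − 3.5Q = 15.125 + 4.1Q → Q* = 26.102, P* = 122.1431.
A tax t gives ΔQ = t/7.6 and wedge t, so DWL = t²/15.2.
t²/15.2 = 1098.2 → t² = 16692.64 → t = 129.2.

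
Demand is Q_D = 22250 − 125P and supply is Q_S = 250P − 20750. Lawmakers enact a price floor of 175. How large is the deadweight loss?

341260.42

In inverse form: demand P = 178 − 0.008Q, supply P = 83 + 0.004Q.
Competitive equilibrium: 178 − 0.008Q = 83 + 0.004Q → Q* = 7916.6667, P* = 114.6667.
At the floor P = 175, quantity demanded = (178 − 175)/0.008 = 375.
Sellers' marginal cost at Q' = 375: 83 + 0.004·375 = 84.5.
ΔQ = 7916.6667 − 375 = 7541.6667; wedge = 175 − 84.5 = 90.5.
Welfare loss = ½ × 7541.6667 × 90.5 = 341260.42.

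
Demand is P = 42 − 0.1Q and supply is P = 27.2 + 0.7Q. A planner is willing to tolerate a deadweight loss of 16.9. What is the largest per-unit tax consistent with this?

5.2

Competitive equilibrium: 42 − 0.1Q = 27.2 + 0.7Q → Q* = 18.5, P* = 40.15.
A tax t gives ΔQ = t/0.8 and wedge t, so DWL = t²/1.6.
t²/1.6 = 16.9 → t² = 27.04 → t = 5.2.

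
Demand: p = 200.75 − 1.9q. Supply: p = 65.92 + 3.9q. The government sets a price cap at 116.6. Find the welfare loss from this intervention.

304.78

Competitive equilibrium: 200.75 − 1.9q = 65.92 + 3.9q → q* = 23.2466, p* = 156.5816.
At the ceiling p = 116.6, quantity supplied = (116.6 − 65.92)/3.9 = 12.9949.
Willingness to pay at q' = 12.9949: 200.75 − 1.9·12.9949 = 176.0597.
Δq = 23.2466 − 12.9949 = 10.2517; wedge = 176.0597 − 116.6 = 59.4597.
Welfare loss = ½ × 10.2517 × 59.4597 = 304.78.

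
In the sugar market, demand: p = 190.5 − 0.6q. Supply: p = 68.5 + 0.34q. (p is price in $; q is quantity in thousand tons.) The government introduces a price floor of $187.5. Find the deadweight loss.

$7318.77 thousand

Competitive equilibrium: 190.5 − 0.6q = 68.5 + 0.34q → q* = 129.7872, p* = 112.6277.
At the floor p = 187.5, quantity demanded = (190.5 − 187.5)/0.6 = 5.
Sellers' marginal cost at q' = 5: 68.5 + 0.34·5 = 70.2.
Δq = 129.7872 − 5 = 124.7872; wedge = 187.5 − 70.2 = 117.3.
DWL = ½ × 124.7872 × 117.3 = $7318.77 thousand.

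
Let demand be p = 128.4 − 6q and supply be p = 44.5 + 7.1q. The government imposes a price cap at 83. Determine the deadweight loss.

6.32

Competitive equilibrium: 128.4 − 6q = 44.5 + 7.1q → q* = 6.4046, p* = 89.9725.
At the ceiling p = 83, quantity supplied = (83 − 44.5)/7.1 = 5.4225.
Willingness to pay at q' = 5.4225: 128.4 − 6·5.4225 = 95.865.
Δq = 6.4046 − 5.4225 = 0.9821; wedge = 95.865 − 83 = 12.865.
Welfare loss = ½ × 0.9821 × 12.865 = 6.32.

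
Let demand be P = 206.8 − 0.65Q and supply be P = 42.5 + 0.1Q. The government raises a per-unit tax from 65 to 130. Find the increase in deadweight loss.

Competitive equilibrium: 206.8 − 0.65Q = 42.5 + 0.1Q → Q* = 219.0667, P* = 64.4067.
For a per-unit tax t: ΔQ = t/0.75, so DWL = ½·t·(t/0.75) = t²/1.5.
At t = 65: DWL = 2816.667. At t = 130: DWL = 11266.667.
Increase = 11266.667 − 2816.667 = 8450.

8450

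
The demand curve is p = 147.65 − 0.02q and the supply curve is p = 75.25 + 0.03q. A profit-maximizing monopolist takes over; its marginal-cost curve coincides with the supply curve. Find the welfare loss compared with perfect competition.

4278.99

Competitive equilibrium: 147.65 − 0.02q = 75.25 + 0.03q → q* = 1448, p* = 118.69.
Marginal revenue: MR = 147.65 − 0.04q. Set MR = MC: 147.65 − 0.04q = 75.25 + 0.03q → q_m = 1034.28571.
Price p_m = 147.65 − 0.02·1034.28571 = 126.96429; MC(q_m) = 75.25 + 0.03·1034.28571 = 106.27857.
Competitive q* = 1448, so Δq = 413.71429; wedge = 126.96429 − 106.27857 = 20.68572.
Deadweight loss = ½ × 413.71429 × 20.68572 = 4278.99.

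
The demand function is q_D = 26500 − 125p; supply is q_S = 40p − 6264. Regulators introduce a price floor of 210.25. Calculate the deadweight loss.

In inverse form: demand p = 212 − 0.008q, supply p = 156.6 + 0.025q.
Competitive equilibrium: 212 − 0.008q = 156.6 + 0.025q → q* = 1678.78788, p* = 198.5697.
At the floor p = 210.25, quantity demanded = (212 − 210.25)/0.008 = 218.75.
Sellers' marginal cost at q' = 218.75: 156.6 + 0.025·218.75 = 162.06875.
Δq = 1678.78788 − 218.75 = 1460.03788; wedge = 210.25 − 162.06875 = 48.18125.
Welfare loss = ½ × 1460.03788 × 48.18125 = 35173.23.

35173.23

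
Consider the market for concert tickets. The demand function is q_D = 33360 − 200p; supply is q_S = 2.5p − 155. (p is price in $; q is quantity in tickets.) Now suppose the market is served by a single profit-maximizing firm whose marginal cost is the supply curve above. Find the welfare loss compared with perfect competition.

$2.02

In inverse form: demand p = 166.8 − 0.005q, supply p = 62 + 0.4q.
Competitive equilibrium: 166.8 − 0.005q = 62 + 0.4q → q* = 258.7654, p* = 165.5062.
Marginal revenue: MR = 166.8 − 0.01q. Set MR = MC: 166.8 − 0.01q = 62 + 0.4q → q_m = 255.6098.
Price p_m = 166.8 − 0.005·255.6098 = 165.522; MC(q_m) = 62 + 0.4·255.6098 = 164.2439.
Competitive q* = 258.7654, so Δq = 3.1556; wedge = 165.522 − 164.2439 = 1.2781.
DWL = ½ × 3.1556 × 1.2781 = $2.02.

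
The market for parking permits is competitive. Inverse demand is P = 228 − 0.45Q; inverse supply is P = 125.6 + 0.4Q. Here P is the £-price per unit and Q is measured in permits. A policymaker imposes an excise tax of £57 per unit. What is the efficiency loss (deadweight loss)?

Competitive equilibrium: 228 − 0.45Q = 125.6 + 0.4Q → Q* = 120.4706, P* = 173.7882.
With the tax, the buyer price exceeds the seller price by 57: (228 − 0.45Q) − (125.6 + 0.4Q) = 57 → Q' = 53.4118.
ΔQ = 120.4706 − 53.4118 = 67.0588; the wedge equals the tax, 57.
Deadweight loss = ½ × 67.0588 × 57 = £1911.18.

£1911.18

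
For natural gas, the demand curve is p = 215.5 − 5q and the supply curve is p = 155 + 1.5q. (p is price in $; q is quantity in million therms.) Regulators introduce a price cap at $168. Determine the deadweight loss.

$1.34 million

Competitive equilibrium: 215.5 − 5q = 155 + 1.5q → q* = 9.3077, p* = 168.9615.
At the ceiling p = 168, quantity supplied = (168 − 155)/1.5 = 8.6667.
Willingness to pay at q' = 8.6667: 215.5 − 5·8.6667 = 172.1665.
Δq = 9.3077 − 8.6667 = 0.641; wedge = 172.1665 − 168 = 4.1665.
Welfare loss = ½ × 0.641 × 4.1665 = $1.34 million.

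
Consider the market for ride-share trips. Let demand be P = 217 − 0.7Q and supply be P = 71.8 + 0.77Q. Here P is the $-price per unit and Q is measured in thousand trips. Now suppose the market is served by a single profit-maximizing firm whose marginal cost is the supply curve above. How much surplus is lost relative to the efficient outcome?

$746.21 thousand

Competitive equilibrium: 217 − 0.7Q = 71.8 + 0.77Q → Q* = 98.7755, P* = 147.8571.
Marginal revenue: MR = 217 − 1.4Q. Set MR = MC: 217 − 1.4Q = 71.8 + 0.77Q → Q_m = 66.9124.
Price P_m = 217 − 0.7·66.9124 = 170.1613; MC(Q_m) = 71.8 + 0.77·66.9124 = 123.3225.
Competitive Q* = 98.7755, so ΔQ = 31.8631; wedge = 170.1613 − 123.3225 = 46.8388.
DWL = ½ × 31.8631 × 46.8388 = $746.21 thousand.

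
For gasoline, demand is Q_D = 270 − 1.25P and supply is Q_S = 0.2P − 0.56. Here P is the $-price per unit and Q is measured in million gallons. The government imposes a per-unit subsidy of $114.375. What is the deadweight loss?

$1127.73 million

In inverse form: demand P = 216 − 0.8Q, supply P = 2.8 + 5Q.
Competitive equilibrium: 216 − 0.8Q = 2.8 + 5Q → Q* = 36.7586, P* = 186.5931.
The subsidy lowers effective supply by 114.375: P = 5Q − 111.575.
New quantity: 216 − 0.8Q = 5Q − 111.575 → Q' = 56.4784.
Overproduction ΔQ = 56.4784 − 36.7586 = 19.7198; wedge = subsidy = 114.375.
DWL = ½ × 19.7198 × 114.375 = $1127.73 million.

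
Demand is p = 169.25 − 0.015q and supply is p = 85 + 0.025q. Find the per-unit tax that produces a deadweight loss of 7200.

24

Competitive equilibrium: 169.25 − 0.015q = 85 + 0.025q → q* = 2106.25, p* = 137.6563.
A tax t gives Δq = t/0.04 and wedge t, so DWL = t²/0.08.
t²/0.08 = 7200 → t² = 576 → t = 24.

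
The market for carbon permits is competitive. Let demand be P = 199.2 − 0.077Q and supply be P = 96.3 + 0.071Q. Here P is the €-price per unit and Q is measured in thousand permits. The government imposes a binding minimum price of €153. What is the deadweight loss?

€671.66 thousand

Competitive equilibrium: 199.2 − 0.077Q = 96.3 + 0.071Q → Q* = 695.2703, P* = 145.6642.
At the floor P = 153, quantity demanded = (199.2 − 153)/0.077 = 600.
Sellers' marginal cost at Q' = 600: 96.3 + 0.071·600 = 138.9.
ΔQ = 695.2703 − 600 = 95.2703; wedge = 153 − 138.9 = 14.1.
The triangle = ½ × 95.2703 × 14.1 = €671.66 thousand.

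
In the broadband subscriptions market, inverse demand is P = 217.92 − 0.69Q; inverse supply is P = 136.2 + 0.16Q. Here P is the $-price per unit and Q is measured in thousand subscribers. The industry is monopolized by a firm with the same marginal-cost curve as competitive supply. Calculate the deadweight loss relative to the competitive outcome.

$788.61 thousand

Competitive equilibrium: 217.92 − 0.69Q = 136.2 + 0.16Q → Q* = 96.14118, P* = 151.58259.
Marginal revenue: MR = 217.92 − 1.38Q. Set MR = MC: 217.92 − 1.38Q = 136.2 + 0.16Q → Q_m = 53.06494.
Price P_m = 217.92 − 0.69·53.06494 = 181.30519; MC(Q_m) = 136.2 + 0.16·53.06494 = 144.69039.
Competitive Q* = 96.14118, so ΔQ = 43.07624; wedge = 181.30519 − 144.69039 = 36.6148.
Welfare loss = ½ × 43.07624 × 36.6148 = $788.61 thousand.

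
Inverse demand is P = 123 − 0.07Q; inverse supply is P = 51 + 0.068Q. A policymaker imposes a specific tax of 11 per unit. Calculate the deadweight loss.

438.41

Competitive equilibrium: 123 − 0.07Q = 51 + 0.068Q → Q* = 521.7391, P* = 86.4783.
With the tax, the buyer price exceeds the seller price by 11: (123 − 0.07Q) − (51 + 0.068Q) = 11 → Q' = 442.029.
ΔQ = 521.7391 − 442.029 = 79.7101; the wedge equals the tax, 11.
DWL = ½ × 79.7101 × 11 = 438.41.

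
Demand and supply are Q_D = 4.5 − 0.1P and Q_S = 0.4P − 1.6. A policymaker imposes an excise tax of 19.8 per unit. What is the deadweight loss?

In inverse form: demand P = 45 − 10Q, supply P = 4 + 2.5Q.
Competitive equilibrium: 45 − 10Q = 4 + 2.5Q → Q* = 3.28, P* = 12.2.
With the tax, the buyer price exceeds the seller price by 19.8: (45 − 10Q) − (4 + 2.5Q) = 19.8 → Q' = 1.696.
ΔQ = 3.28 − 1.696 = 1.584; the wedge equals the tax, 19.8.
DWL = ½ × 1.584 × 19.8 = 15.68.

15.68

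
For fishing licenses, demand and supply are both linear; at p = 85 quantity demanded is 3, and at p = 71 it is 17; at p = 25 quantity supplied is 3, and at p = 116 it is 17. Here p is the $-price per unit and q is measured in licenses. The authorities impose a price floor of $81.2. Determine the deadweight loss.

Demand slope = (71 − 85)/(17 − 3) = −1, so p = 88 − q.
Supply slope = (116 − 25)/(17 − 3) = 6.5, so p = 5.5 + 6.5q.
Competitive equilibrium: 88 − q = 5.5 + 6.5q → q* = 11, p* = 77.
At the floor p = 81.2, quantity demanded = (88 − 81.2)/1 = 6.8.
Sellers' marginal cost at q' = 6.8: 5.5 + 6.5·6.8 = 49.7.
Δq = 11 − 6.8 = 4.2; wedge = 81.2 − 49.7 = 31.5.
The triangle = ½ × 4.2 × 31.5 = $66.15.

$66.15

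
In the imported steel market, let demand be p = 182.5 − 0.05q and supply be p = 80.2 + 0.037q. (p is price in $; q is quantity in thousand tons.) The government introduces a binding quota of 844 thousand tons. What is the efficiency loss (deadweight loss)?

$4790.76 thousand

Competitive equilibrium: 182.5 − 0.05q = 80.2 + 0.037q → q* = 1175.8621, p* = 123.7069.
At q = 844: demand price = 182.5 − 0.05·844 = 140.3; supply price = 80.2 + 0.037·844 = 111.428.
Δq = 1175.8621 − 844 = 331.8621; wedge = 140.3 − 111.428 = 28.872.
Welfare loss = ½ × 331.8621 × 28.872 = $4790.76 thousand.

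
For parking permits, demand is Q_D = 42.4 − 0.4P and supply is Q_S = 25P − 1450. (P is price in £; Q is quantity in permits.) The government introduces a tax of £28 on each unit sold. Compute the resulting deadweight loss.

In inverse form: demand P = 106 − 2.5Q, supply P = 58 + 0.04Q.
Competitive equilibrium: 106 − 2.5Q = 58 + 0.04Q → Q* = 18.8976, P* = 58.7559.
With the tax, the buyer price exceeds the seller price by 28: (106 − 2.5Q) − (58 + 0.04Q) = 28 → Q' = 7.874.
ΔQ = 18.8976 − 7.874 = 11.0236; the wedge equals the tax, 28.
The triangle = ½ × 11.0236 × 28 = £154.33.

£154.33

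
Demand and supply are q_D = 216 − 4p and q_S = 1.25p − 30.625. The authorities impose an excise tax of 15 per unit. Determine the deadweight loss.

In inverse form: demand p = 54 − 0.25q, supply p = 24.5 + 0.8q.
Competitive equilibrium: 54 − 0.25q = 24.5 + 0.8q → q* = 28.0952, p* = 46.9762.
With the tax, the buyer price exceeds the seller price by 15: (54 − 0.25q) − (24.5 + 0.8q) = 15 → q' = 13.8095.
Δq = 28.0952 − 13.8095 = 14.2857; the wedge equals the tax, 15.
The triangle = ½ × 14.2857 × 15 = 107.14.

107.14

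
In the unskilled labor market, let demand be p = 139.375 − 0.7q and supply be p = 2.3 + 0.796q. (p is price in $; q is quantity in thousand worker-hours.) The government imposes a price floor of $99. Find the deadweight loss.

$862.10 thousand

Competitive equilibrium: 139.375 − 0.7q = 2.3 + 0.796q → q* = 91.6277, p* = 75.2356.
At the floor p = 99, quantity demanded = (139.375 − 99)/0.7 = 57.6786.
Sellers' marginal cost at q' = 57.6786: 2.3 + 0.796·57.6786 = 48.2122.
Δq = 91.6277 − 57.6786 = 33.9491; wedge = 99 − 48.2122 = 50.7878.
The triangle = ½ × 33.9491 × 50.7878 = $862.10 thousand.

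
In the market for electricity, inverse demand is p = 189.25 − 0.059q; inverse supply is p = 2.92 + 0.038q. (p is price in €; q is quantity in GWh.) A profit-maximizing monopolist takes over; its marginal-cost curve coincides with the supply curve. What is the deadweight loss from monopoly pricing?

Competitive equilibrium: 189.25 − 0.059q = 2.92 + 0.038q → q* = 1920.92784, p* = 75.91526.
Marginal revenue: MR = 189.25 − 0.118q. Set MR = MC: 189.25 − 0.118q = 2.92 + 0.038q → q_m = 1194.42308.
Price p_m = 189.25 − 0.059·1194.42308 = 118.77904; MC(q_m) = 2.92 + 0.038·1194.42308 = 48.30808.
Competitive q* = 1920.92784, so Δq = 726.50476; wedge = 118.77904 − 48.30808 = 70.47096.
The triangle = ½ × 726.50476 × 70.47096 = €25598.74.

€25598.74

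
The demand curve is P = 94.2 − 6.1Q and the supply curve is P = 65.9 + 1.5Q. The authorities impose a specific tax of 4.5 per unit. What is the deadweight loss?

1.33

Competitive equilibrium: 94.2 − 6.1Q = 65.9 + 1.5Q → Q* = 3.7237, P* = 71.4855.
With the tax, the buyer price exceeds the seller price by 4.5: (94.2 − 6.1Q) − (65.9 + 1.5Q) = 4.5 → Q' = 3.1316.
ΔQ = 3.7237 − 3.1316 = 0.5921; the wedge equals the tax, 4.5.
The triangle = ½ × 0.5921 × 4.5 = 1.33.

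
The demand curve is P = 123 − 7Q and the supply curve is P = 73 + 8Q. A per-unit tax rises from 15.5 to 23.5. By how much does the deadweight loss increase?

10.40

Competitive equilibrium: 123 − 7Q = 73 + 8Q → Q* = 3.3333, P* = 99.6667.
For a per-unit tax t: ΔQ = t/15, so DWL = ½·t·(t/15) = t²/30.
At t = 15.5: DWL = 8.008. At t = 23.5: DWL = 18.408.
Increase = 18.408 − 8.008 = 10.40.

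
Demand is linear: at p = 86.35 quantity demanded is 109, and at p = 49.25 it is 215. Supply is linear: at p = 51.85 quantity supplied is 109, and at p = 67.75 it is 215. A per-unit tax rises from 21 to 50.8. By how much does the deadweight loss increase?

2139.64

Demand slope = (49.25 − 86.35)/(215 − 109) = −0.35, so p = 124.5 − 0.35q.
Supply slope = (67.75 − 51.85)/(215 − 109) = 0.15, so p = 35.5 + 0.15q.
Competitive equilibrium: 124.5 − 0.35q = 35.5 + 0.15q → q* = 178, p* = 62.2.
For a per-unit tax t: Δq = t/0.5, so DWL = ½·t·(t/0.5) = t²/1.
At t = 21: DWL = 441. At t = 50.8: DWL = 2580.64.
Increase = 2580.64 − 441 = 2139.64.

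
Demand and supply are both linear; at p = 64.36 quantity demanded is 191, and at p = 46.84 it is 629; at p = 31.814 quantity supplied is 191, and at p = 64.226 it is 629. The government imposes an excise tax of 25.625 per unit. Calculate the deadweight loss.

2880

Demand slope = (46.84 − 64.36)/(629 − 191) = −0.04, so p = 72 − 0.04q.
Supply slope = (64.226 − 31.814)/(629 − 191) = 0.074, so p = 17.68 + 0.074q.
Competitive equilibrium: 72 − 0.04q = 17.68 + 0.074q → q* = 476.4912, p* = 52.9404.
With the tax, the buyer price exceeds the seller price by 25.625: (72 − 0.04q) − (17.68 + 0.074q) = 25.625 → q' = 251.7105.
Δq = 476.4912 − 251.7105 = 224.7807; the wedge equals the tax, 25.625.
DWL = ½ × 224.7807 × 25.625 = 2880.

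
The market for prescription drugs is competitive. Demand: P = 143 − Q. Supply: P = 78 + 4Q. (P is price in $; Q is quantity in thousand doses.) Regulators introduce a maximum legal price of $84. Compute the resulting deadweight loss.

Competitive equilibrium: 143 − Q = 78 + 4Q → Q* = 13, P* = 130.
At the ceiling P = 84, quantity supplied = (84 − 78)/4 = 1.5.
Willingness to pay at Q' = 1.5: 143 − 1·1.5 = 141.5.
ΔQ = 13 − 1.5 = 11.5; wedge = 141.5 − 84 = 57.5.
The triangle = ½ × 11.5 × 57.5 = $330.625 thousand.

$330.625 thousand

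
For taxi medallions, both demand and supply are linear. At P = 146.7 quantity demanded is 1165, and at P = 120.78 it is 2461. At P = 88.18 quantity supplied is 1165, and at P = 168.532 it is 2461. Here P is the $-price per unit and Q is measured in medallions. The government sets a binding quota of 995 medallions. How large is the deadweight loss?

$32014.95

Demand slope = (120.78 − 146.7)/(2461 − 1165) = −0.02, so P = 170 − 0.02Q.
Supply slope = (168.532 − 88.18)/(2461 − 1165) = 0.062, so P = 15.95 + 0.062Q.
Competitive equilibrium: 170 − 0.02Q = 15.95 + 0.062Q → Q* = 1878.6585, P* = 132.4268.
At Q = 995: demand price = 170 − 0.02·995 = 150.1; supply price = 15.95 + 0.062·995 = 77.64.
ΔQ = 1878.6585 − 995 = 883.6585; wedge = 150.1 − 77.64 = 72.46.
Welfare loss = ½ × 883.6585 × 72.46 = $32014.95.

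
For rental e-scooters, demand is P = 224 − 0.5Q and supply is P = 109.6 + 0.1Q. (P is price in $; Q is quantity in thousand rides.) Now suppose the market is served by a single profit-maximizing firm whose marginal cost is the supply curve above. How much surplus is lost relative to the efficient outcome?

$2253.33 thousand

Competitive equilibrium: 224 − 0.5Q = 109.6 + 0.1Q → Q* = 190.6667, P* = 128.6667.
Marginal revenue: MR = 224 − Q. Set MR = MC: 224 − Q = 109.6 + 0.1Q → Q_m = 104.
Price P_m = 224 − 0.5·104 = 172; MC(Q_m) = 109.6 + 0.1·104 = 120.
Competitive Q* = 190.6667, so ΔQ = 86.6667; wedge = 172 − 120 = 52.
Welfare loss = ½ × 86.6667 × 52 = $2253.33 thousand.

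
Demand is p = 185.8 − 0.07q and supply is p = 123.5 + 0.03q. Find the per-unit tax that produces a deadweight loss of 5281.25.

32.5

Competitive equilibrium: 185.8 − 0.07q = 123.5 + 0.03q → q* = 623, p* = 142.19.
A tax t gives Δq = t/0.1 and wedge t, so DWL = t²/0.2.
t²/0.2 = 5281.25 → t² = 1056.25 → t = 32.5.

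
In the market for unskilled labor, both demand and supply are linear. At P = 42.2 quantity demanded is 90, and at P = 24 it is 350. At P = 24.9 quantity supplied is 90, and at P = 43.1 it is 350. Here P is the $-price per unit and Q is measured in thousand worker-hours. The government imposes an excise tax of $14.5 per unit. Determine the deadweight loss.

$750.89 thousand

Demand slope = (24 − 42.2)/(350 − 90) = −0.07, so P = 48.5 − 0.07Q.
Supply slope = (43.1 − 24.9)/(350 − 90) = 0.07, so P = 18.6 + 0.07Q.
Competitive equilibrium: 48.5 − 0.07Q = 18.6 + 0.07Q → Q* = 213.5714, P* = 33.55.
With the tax, the buyer price exceeds the seller price by 14.5: (48.5 − 0.07Q) − (18.6 + 0.07Q) = 14.5 → Q' = 110.
ΔQ = 213.5714 − 110 = 103.5714; the wedge equals the tax, 14.5.
Deadweight loss = ½ × 103.5714 × 14.5 = $750.89 thousand.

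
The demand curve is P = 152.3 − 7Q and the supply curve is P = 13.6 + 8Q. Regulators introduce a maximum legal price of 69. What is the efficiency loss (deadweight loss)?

40.43

Competitive equilibrium: 152.3 − 7Q = 13.6 + 8Q → Q* = 9.2467, P* = 87.5733.
At the ceiling P = 69, quantity supplied = (69 − 13.6)/8 = 6.925.
Willingness to pay at Q' = 6.925: 152.3 − 7·6.925 = 103.825.
ΔQ = 9.2467 − 6.925 = 2.3217; wedge = 103.825 − 69 = 34.825.
Welfare loss = ½ × 2.3217 × 34.825 = 40.43.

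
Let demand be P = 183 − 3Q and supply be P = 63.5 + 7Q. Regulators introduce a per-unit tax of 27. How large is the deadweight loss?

Competitive equilibrium: 183 − 3Q = 63.5 + 7Q → Q* = 11.95, P* = 147.15.
With the tax, the buyer price exceeds the seller price by 27: (183 − 3Q) − (63.5 + 7Q) = 27 → Q' = 9.25.
ΔQ = 11.95 − 9.25 = 2.7; the wedge equals the tax, 27.
Deadweight loss = ½ × 2.7 × 27 = 36.45.

36.45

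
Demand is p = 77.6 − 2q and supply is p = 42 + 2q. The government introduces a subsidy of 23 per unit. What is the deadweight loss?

66.125

Competitive equilibrium: 77.6 − 2q = 42 + 2q → q* = 8.9, p* = 59.8.
The subsidy lowers effective supply by 23: p = 19 + 2q.
New quantity: 77.6 − 2q = 19 + 2q → q' = 14.65.
Overproduction Δq = 14.65 − 8.9 = 5.75; wedge = subsidy = 23.
The triangle = ½ × 5.75 × 23 = 66.125.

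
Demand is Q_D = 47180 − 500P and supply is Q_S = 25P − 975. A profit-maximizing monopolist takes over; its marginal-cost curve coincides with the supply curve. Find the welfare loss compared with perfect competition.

In inverse form: demand P = 94.36 − 0.002Q, supply P = 39 + 0.04Q.
Competitive equilibrium: 94.36 − 0.002Q = 39 + 0.04Q → Q* = 1318.0952, P* = 91.7238.
Marginal revenue: MR = 94.36 − 0.004Q. Set MR = MC: 94.36 − 0.004Q = 39 + 0.04Q → Q_m = 1258.1818.
Price P_m = 94.36 − 0.002·1258.1818 = 91.8436; MC(Q_m) = 39 + 0.04·1258.1818 = 89.3273.
Competitive Q* = 1318.0952, so ΔQ = 59.9134; wedge = 91.8436 − 89.3273 = 2.5163.
Deadweight loss = ½ × 59.9134 × 2.5163 = 75.38.

75.38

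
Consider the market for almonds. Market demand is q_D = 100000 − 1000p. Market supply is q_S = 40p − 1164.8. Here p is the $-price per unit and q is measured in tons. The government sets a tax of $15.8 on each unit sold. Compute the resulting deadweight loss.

$4800.77

In inverse form: demand p = 100 − 0.001q, supply p = 29.12 + 0.025q.
Competitive equilibrium: 100 − 0.001q = 29.12 + 0.025q → q* = 2726.1538, p* = 97.2738.
With the tax, the buyer price exceeds the seller price by 15.8: (100 − 0.001q) − (29.12 + 0.025q) = 15.8 → q' = 2118.4615.
Δq = 2726.1538 − 2118.4615 = 607.6923; the wedge equals the tax, 15.8.
DWL = ½ × 607.6923 × 15.8 = $4800.77.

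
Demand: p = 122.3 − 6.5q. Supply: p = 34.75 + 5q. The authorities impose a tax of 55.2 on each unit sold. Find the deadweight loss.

Competitive equilibrium: 122.3 − 6.5q = 34.75 + 5q → q* = 7.613, p* = 72.8152.
With the tax, the buyer price exceeds the seller price by 55.2: (122.3 − 6.5q) − (34.75 + 5q) = 55.2 → q' = 2.813.
Δq = 7.613 − 2.813 = 4.8; the wedge equals the tax, 55.2.
The triangle = ½ × 4.8 × 55.2 = 132.48.

132.48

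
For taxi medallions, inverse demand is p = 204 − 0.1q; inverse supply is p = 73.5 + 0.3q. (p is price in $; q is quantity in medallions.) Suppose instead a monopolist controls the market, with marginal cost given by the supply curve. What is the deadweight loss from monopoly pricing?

Competitive equilibrium: 204 − 0.1q = 73.5 + 0.3q → q* = 326.25, p* = 171.375.
Marginal revenue: MR = 204 − 0.2q. Set MR = MC: 204 − 0.2q = 73.5 + 0.3q → q_m = 261.
Price p_m = 204 − 0.1·261 = 177.9; MC(q_m) = 73.5 + 0.3·261 = 151.8.
Competitive q* = 326.25, so Δq = 65.25; wedge = 177.9 − 151.8 = 26.1.
DWL = ½ × 65.25 × 26.1 = $851.51.

$851.51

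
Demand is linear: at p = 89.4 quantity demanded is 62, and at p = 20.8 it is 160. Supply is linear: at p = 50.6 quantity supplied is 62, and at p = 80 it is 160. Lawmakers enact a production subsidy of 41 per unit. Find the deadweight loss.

Demand slope = (20.8 − 89.4)/(160 − 62) = −0.7, so p = 132.8 − 0.7q.
Supply slope = (80 − 50.6)/(160 − 62) = 0.3, so p = 32 + 0.3q.
Competitive equilibrium: 132.8 − 0.7q = 32 + 0.3q → q* = 100.8, p* = 62.24.
The subsidy lowers effective supply by 41: p = 0.3q − 9.
New quantity: 132.8 − 0.7q = 0.3q − 9 → q' = 141.8.
Overproduction Δq = 141.8 − 100.8 = 41; wedge = subsidy = 41.
Welfare loss = ½ × 41 × 41 = 840.50.

840.50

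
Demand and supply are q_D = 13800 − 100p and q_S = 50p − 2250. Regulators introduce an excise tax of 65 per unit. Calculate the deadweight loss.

In inverse form: demand p = 138 − 0.01q, supply p = 45 + 0.02q.
Competitive equilibrium: 138 − 0.01q = 45 + 0.02q → q* = 3100, p* = 107.
With the tax, the buyer price exceeds the seller price by 65: (138 − 0.01q) − (45 + 0.02q) = 65 → q' = 933.3333.
Δq = 3100 − 933.3333 = 2166.6667; the wedge equals the tax, 65.
Welfare loss = ½ × 2166.6667 × 65 = 70416.67.

70416.67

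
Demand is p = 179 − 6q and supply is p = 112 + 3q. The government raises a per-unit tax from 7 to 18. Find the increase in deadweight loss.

Competitive equilibrium: 179 − 6q = 112 + 3q → q* = 7.4444, p* = 134.3333.
For a per-unit tax t: Δq = t/9, so DWL = ½·t·(t/9) = t²/18.
At t = 7: DWL = 2.722. At t = 18: DWL = 18.
Increase = 18 − 2.722 = 15.28.

15.28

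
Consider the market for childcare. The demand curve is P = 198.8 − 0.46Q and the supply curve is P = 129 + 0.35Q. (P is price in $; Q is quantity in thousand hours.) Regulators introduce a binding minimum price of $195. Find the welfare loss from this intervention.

Competitive equilibrium: 198.8 − 0.46Q = 129 + 0.35Q → Q* = 86.1728, P* = 159.1605.
At the floor P = 195, quantity demanded = (198.8 − 195)/0.46 = 8.2609.
Sellers' marginal cost at Q' = 8.2609: 129 + 0.35·8.2609 = 131.8913.
ΔQ = 86.1728 − 8.2609 = 77.9119; wedge = 195 − 131.8913 = 63.1087.
The triangle = ½ × 77.9119 × 63.1087 = $2458.46 thousand.

$2458.46 thousand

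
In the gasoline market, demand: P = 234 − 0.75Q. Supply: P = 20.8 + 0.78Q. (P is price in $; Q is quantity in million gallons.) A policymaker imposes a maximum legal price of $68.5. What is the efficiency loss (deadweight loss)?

Competitive equilibrium: 234 − 0.75Q = 20.8 + 0.78Q → Q* = 139.3464, P* = 129.4902.
At the ceiling P = 68.5, quantity supplied = (68.5 − 20.8)/0.78 = 61.1538.
Willingness to pay at Q' = 61.1538: 234 − 0.75·61.1538 = 188.1347.
ΔQ = 139.3464 − 61.1538 = 78.1926; wedge = 188.1347 − 68.5 = 119.6347.
Deadweight loss = ½ × 78.1926 × 119.6347 = $4677.27 million.

$4677.27 million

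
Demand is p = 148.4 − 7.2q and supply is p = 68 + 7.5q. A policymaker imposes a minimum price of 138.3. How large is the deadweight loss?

121.55

Competitive equilibrium: 148.4 − 7.2q = 68 + 7.5q → q* = 5.4694, p* = 109.0204.
At the floor p = 138.3, quantity demanded = (148.4 − 138.3)/7.2 = 1.4028.
Sellers' marginal cost at q' = 1.4028: 68 + 7.5·1.4028 = 78.521.
Δq = 5.4694 − 1.4028 = 4.0666; wedge = 138.3 − 78.521 = 59.779.
Welfare loss = ½ × 4.0666 × 59.779 = 121.55.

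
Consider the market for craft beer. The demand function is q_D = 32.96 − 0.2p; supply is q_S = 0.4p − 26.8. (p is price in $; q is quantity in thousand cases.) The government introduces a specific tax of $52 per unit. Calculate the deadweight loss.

In inverse form: demand p = 164.8 − 5q, supply p = 67 + 2.5q.
Competitive equilibrium: 164.8 − 5q = 67 + 2.5q → q* = 13.04, p* = 99.6.
With the tax, the buyer price exceeds the seller price by 52: (164.8 − 5q) − (67 + 2.5q) = 52 → q' = 6.1067.
Δq = 13.04 − 6.1067 = 6.9333; the wedge equals the tax, 52.
Deadweight loss = ½ × 6.9333 × 52 = $180.27 thousand.

$180.27 thousand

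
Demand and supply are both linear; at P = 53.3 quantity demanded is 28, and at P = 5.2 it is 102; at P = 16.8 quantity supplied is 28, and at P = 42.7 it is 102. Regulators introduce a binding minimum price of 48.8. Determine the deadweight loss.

Demand slope = (5.2 − 53.3)/(102 − 28) = −0.65, so P = 71.5 − 0.65Q.
Supply slope = (42.7 − 16.8)/(102 − 28) = 0.35, so P = 7 + 0.35Q.
Competitive equilibrium: 71.5 − 0.65Q = 7 + 0.35Q → Q* = 64.5, P* = 29.575.
At the floor P = 48.8, quantity demanded = (71.5 − 48.8)/0.65 = 34.9231.
Sellers' marginal cost at Q' = 34.9231: 7 + 0.35·34.9231 = 19.2231.
ΔQ = 64.5 − 34.9231 = 29.5769; wedge = 48.8 − 19.2231 = 29.5769.
DWL = ½ × 29.5769 × 29.5769 = 437.40.

437.40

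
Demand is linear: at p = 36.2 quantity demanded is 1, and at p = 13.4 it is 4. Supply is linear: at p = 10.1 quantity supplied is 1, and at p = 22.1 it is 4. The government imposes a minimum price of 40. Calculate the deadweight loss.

Demand slope = (13.4 − 36.2)/(4 − 1) = −7.6, so p = 43.8 − 7.6q.
Supply slope = (22.1 − 10.1)/(4 − 1) = 4, so p = 6.1 + 4q.
Competitive equilibrium: 43.8 − 7.6q = 6.1 + 4q → q* = 3.25, p* = 19.1.
At the floor p = 40, quantity demanded = (43.8 − 40)/7.6 = 0.5.
Sellers' marginal cost at q' = 0.5: 6.1 + 4·0.5 = 8.1.
Δq = 3.25 − 0.5 = 2.75; wedge = 40 − 8.1 = 31.9.
The triangle = ½ × 2.75 × 31.9 = 43.86.

43.86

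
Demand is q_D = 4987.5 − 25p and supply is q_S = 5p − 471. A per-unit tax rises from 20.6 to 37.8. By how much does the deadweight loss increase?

In inverse form: demand p = 199.5 − 0.04q, supply p = 94.2 + 0.2q.
Competitive equilibrium: 199.5 − 0.04q = 94.2 + 0.2q → q* = 438.75, p* = 181.95.
For a per-unit tax t: Δq = t/0.24, so DWL = ½·t·(t/0.24) = t²/0.48.
At t = 20.6: DWL = 884.083. At t = 37.8: DWL = 2976.75.
Increase = 2976.75 − 884.083 = 2092.67.

2092.67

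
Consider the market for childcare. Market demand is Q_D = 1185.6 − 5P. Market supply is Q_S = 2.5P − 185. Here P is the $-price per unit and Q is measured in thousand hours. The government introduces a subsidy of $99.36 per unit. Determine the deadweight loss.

$8227.008 thousand

In inverse form: demand P = 237.12 − 0.2Q, supply P = 74 + 0.4Q.
Competitive equilibrium: 237.12 − 0.2Q = 74 + 0.4Q → Q* = 271.8667, P* = 182.7467.
The subsidy lowers effective supply by 99.36: P = 0.4Q − 25.36.
New quantity: 237.12 − 0.2Q = 0.4Q − 25.36 → Q' = 437.4667.
Overproduction ΔQ = 437.4667 − 271.8667 = 165.6; wedge = subsidy = 99.36.
The triangle = ½ × 165.6 × 99.36 = $8227.008 thousand.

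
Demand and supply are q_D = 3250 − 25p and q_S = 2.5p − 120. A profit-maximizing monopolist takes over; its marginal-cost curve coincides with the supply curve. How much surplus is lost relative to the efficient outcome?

53.06

In inverse form: demand p = 130 − 0.04q, supply p = 48 + 0.4q.
Competitive equilibrium: 130 − 0.04q = 48 + 0.4q → q* = 186.3636, p* = 122.5455.
Marginal revenue: MR = 130 − 0.08q. Set MR = MC: 130 − 0.08q = 48 + 0.4q → q_m = 170.8333.
Price p_m = 130 − 0.04·170.8333 = 123.1667; MC(q_m) = 48 + 0.4·170.8333 = 116.3333.
Competitive q* = 186.3636, so Δq = 15.5303; wedge = 123.1667 − 116.3333 = 6.8334.
Deadweight loss = ½ × 15.5303 × 6.8334 = 53.06.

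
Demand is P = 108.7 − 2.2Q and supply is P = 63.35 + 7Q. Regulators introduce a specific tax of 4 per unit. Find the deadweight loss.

0.87

Competitive equilibrium: 108.7 − 2.2Q = 63.35 + 7Q → Q* = 4.9293, P* = 97.8554.
With the tax, the buyer price exceeds the seller price by 4: (108.7 − 2.2Q) − (63.35 + 7Q) = 4 → Q' = 4.4946.
ΔQ = 4.9293 − 4.4946 = 0.4347; the wedge equals the tax, 4.
Deadweight loss = ½ × 0.4347 × 4 = 0.87.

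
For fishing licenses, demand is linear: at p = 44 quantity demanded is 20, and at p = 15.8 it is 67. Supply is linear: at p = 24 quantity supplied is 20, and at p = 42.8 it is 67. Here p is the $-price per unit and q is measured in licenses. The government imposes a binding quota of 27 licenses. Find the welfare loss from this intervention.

Demand slope = (15.8 − 44)/(67 − 20) = −0.6, so p = 56 − 0.6q.
Supply slope = (42.8 − 24)/(67 − 20) = 0.4, so p = 16 + 0.4q.
Competitive equilibrium: 56 − 0.6q = 16 + 0.4q → q* = 40, p* = 32.
At q = 27: demand price = 56 − 0.6·27 = 39.8; supply price = 16 + 0.4·27 = 26.8.
Δq = 40 − 27 = 13; wedge = 39.8 − 26.8 = 13.
DWL = ½ × 13 × 13 = $84.50.

$84.50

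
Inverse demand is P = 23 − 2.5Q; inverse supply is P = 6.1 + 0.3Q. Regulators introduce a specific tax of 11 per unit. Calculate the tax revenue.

Competitive equilibrium: 23 − 2.5Q = 6.1 + 0.3Q → Q* = 6.0357, P* = 7.9107.
With the tax, the buyer price exceeds the seller price by 11: (23 − 2.5Q) − (6.1 + 0.3Q) = 11 → Q' = 2.1071.
Tax revenue = 11 × 2.1071 = 23.18.

23.18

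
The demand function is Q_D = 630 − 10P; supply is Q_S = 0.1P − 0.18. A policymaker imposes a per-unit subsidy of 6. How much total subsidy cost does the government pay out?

39.92

In inverse form: demand P = 63 − 0.1Q, supply P = 1.8 + 10Q.
Competitive equilibrium: 63 − 0.1Q = 1.8 + 10Q → Q* = 6.0594, P* = 62.3941.
The subsidy lowers effective supply by 6: P = 10Q − 4.2.
New quantity: 63 − 0.1Q = 10Q − 4.2 → Q' = 6.6535.
Total subsidy cost = 6 × 6.6535 = 39.92.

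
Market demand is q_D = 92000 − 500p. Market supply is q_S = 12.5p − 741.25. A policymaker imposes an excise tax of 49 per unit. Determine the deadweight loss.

In inverse form: demand p = 184 − 0.002q, supply p = 59.3 + 0.08q.
Competitive equilibrium: 184 − 0.002q = 59.3 + 0.08q → q* = 1520.7317, p* = 180.9585.
With the tax, the buyer price exceeds the seller price by 49: (184 − 0.002q) − (59.3 + 0.08q) = 49 → q' = 923.1707.
Δq = 1520.7317 − 923.1707 = 597.561; the wedge equals the tax, 49.
The triangle = ½ × 597.561 × 49 = 14640.24.

14640.24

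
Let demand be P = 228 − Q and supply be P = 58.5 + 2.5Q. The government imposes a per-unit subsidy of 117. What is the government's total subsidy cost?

9577.29

Competitive equilibrium: 228 − Q = 58.5 + 2.5Q → Q* = 48.42857, P* = 179.57143.
The subsidy lowers effective supply by 117: P = 2.5Q − 58.5.
New quantity: 228 − Q = 2.5Q − 58.5 → Q' = 81.85714.
Total subsidy cost = 117 × 81.85714 = 9577.29.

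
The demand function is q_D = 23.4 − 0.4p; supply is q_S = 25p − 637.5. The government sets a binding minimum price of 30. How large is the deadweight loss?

3.22

In inverse form: demand p = 58.5 − 2.5q, supply p = 25.5 + 0.04q.
Competitive equilibrium: 58.5 − 2.5q = 25.5 + 0.04q → q* = 12.9921, p* = 26.0197.
At the floor p = 30, quantity demanded = (58.5 − 30)/2.5 = 11.4.
Sellers' marginal cost at q' = 11.4: 25.5 + 0.04·11.4 = 25.956.
Δq = 12.9921 − 11.4 = 1.5921; wedge = 30 − 25.956 = 4.044.
DWL = ½ × 1.5921 × 4.044 = 3.22.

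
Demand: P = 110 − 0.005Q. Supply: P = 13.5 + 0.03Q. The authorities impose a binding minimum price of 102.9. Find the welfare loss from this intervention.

Competitive equilibrium: 110 − 0.005Q = 13.5 + 0.03Q → Q* = 2757.1429, P* = 96.2143.
At the floor P = 102.9, quantity demanded = (110 − 102.9)/0.005 = 1420.
Sellers' marginal cost at Q' = 1420: 13.5 + 0.03·1420 = 56.1.
ΔQ = 2757.1429 − 1420 = 1337.1429; wedge = 102.9 − 56.1 = 46.8.
Deadweight loss = ½ × 1337.1429 × 46.8 = 31289.14.

31289.14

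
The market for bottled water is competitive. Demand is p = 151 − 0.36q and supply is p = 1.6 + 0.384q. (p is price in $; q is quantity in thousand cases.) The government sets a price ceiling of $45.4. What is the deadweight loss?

Competitive equilibrium: 151 − 0.36q = 1.6 + 0.384q → q* = 200.8065, p* = 78.7097.
At the ceiling p = 45.4, quantity supplied = (45.4 − 1.6)/0.384 = 114.0625.
Willingness to pay at q' = 114.0625: 151 − 0.36·114.0625 = 109.9375.
Δq = 200.8065 − 114.0625 = 86.744; wedge = 109.9375 − 45.4 = 64.5375.
The triangle = ½ × 86.744 × 64.5375 = $2799.12 thousand.

$2799.12 thousand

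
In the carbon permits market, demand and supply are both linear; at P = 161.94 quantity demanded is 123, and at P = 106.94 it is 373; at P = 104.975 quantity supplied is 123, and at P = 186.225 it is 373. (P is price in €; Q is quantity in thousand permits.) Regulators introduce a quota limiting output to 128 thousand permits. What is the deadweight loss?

Demand slope = (106.94 − 161.94)/(373 − 123) = −0.22, so P = 189 − 0.22Q.
Supply slope = (186.225 − 104.975)/(373 − 123) = 0.325, so P = 65 + 0.325Q.
Competitive equilibrium: 189 − 0.22Q = 65 + 0.325Q → Q* = 227.5229, P* = 138.945.
At Q = 128: demand price = 189 − 0.22·128 = 160.84; supply price = 65 + 0.325·128 = 106.6.
ΔQ = 227.5229 − 128 = 99.5229; wedge = 160.84 − 106.6 = 54.24.
Deadweight loss = ½ × 99.5229 × 54.24 = €2699.06 thousand.

€2699.06 thousand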